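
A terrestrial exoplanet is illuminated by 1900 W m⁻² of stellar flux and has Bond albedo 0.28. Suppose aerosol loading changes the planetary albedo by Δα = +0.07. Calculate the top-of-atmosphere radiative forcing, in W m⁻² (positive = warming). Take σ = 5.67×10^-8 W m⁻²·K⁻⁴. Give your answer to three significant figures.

-33.2 W m⁻²

The change in absorbed flux is Δ[S(1−α)/4] = −SΔα/4 = -33.25 W m⁻².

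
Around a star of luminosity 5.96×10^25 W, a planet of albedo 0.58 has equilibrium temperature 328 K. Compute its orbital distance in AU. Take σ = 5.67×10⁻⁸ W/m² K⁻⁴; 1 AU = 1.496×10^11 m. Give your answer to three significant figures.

The flux needed for this T is 4σT⁴/(1−0.58) = 6250 W/m².
S = L/(4πd²) → d = √(L/4πS) = √(5.96×10^25/(4π·6250)) = 2.755×10^10 m = 0.1841 AU.

0.184 AU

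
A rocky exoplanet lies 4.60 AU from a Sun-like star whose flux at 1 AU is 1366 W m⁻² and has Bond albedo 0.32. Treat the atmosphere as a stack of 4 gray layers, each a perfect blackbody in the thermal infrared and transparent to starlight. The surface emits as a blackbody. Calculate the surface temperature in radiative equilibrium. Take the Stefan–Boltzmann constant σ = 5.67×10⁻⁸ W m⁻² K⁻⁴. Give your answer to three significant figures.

176 K

By the inverse-square law, S = 1366/4.60² = 64.56 W m⁻².
OLR = S(1−α)/4 = 10.97 W m⁻²; the top layer radiates at T_e = 118.0 K.
With N = 4 opaque layers, T_s = (N+1)^(1/4)·T_e = 5^(1/4)·118.0 = 176.4 K.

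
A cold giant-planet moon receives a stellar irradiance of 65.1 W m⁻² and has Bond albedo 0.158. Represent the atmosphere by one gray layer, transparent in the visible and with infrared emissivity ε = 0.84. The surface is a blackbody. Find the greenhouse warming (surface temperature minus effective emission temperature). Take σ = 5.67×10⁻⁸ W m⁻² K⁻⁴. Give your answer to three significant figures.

18.2 K

The planet radiates to space at T_e = [S(1−α)/(4σ)]^(1/4) = 124.7 K.
For a single slab of emissivity ε, T_s⁴ = 2T_e⁴/(2−ε); thus T_s = 124.7·(1.724)^(1/4) = 142.9 K.
The atmosphere warms the surface by 18.19 K.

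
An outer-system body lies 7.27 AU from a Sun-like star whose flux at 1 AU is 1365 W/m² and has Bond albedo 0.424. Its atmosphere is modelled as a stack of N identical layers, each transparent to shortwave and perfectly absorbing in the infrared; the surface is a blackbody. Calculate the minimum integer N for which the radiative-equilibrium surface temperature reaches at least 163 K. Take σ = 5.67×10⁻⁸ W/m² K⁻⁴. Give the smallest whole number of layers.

10

By the inverse-square law, S = 1365/7.27² = 25.83 W/m².
The effective emission temperature is T_e = [S(1−α)/(4σ)]^¼ = 89.99 K.
Since T_s⁴ = (N+1)T_e⁴, we need N ≥ (T_s/T_e)⁴ − 1 = 9.762.
The minimum whole number is N = 10.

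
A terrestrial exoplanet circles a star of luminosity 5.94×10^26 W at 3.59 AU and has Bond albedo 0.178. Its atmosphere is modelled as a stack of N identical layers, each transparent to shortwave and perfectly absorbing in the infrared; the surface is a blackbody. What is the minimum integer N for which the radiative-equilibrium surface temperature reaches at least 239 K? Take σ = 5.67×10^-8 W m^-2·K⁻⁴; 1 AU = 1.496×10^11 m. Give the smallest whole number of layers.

d = 3.59 × 1.496×10^11 m = 5.371×10^11 m.
Spreading L over a sphere of radius d: S = 5.94×10^26/(4π·5.37×10^11²) = 163.9 W m^-2.
The effective emission temperature is T_e = [S(1−α)/(4σ)]^¼ = 156.1 K.
Since T_s⁴ = (N+1)T_e⁴, we need N ≥ (T_s/T_e)⁴ − 1 = 4.493.
The minimum whole number is N = 5.

5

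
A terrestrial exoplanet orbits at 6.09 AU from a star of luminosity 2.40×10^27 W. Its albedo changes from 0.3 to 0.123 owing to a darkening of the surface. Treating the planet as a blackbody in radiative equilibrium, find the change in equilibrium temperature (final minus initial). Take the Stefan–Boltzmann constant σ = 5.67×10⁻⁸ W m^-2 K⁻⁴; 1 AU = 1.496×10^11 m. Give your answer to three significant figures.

d = 6.09 × 1.496×10^11 m = 9.111×10^11 m.
Spreading L over a sphere of radius d: S = 2.40×10^27/(4π·9.11×10^11²) = 230.1 W m^-2.
Before: T₁ = [230.1·0.7/(4σ)]^(1/4) = 163.2 K.
After:  T₂ = [230.1·0.877/(4σ)]^(1/4) = 172.7 K.
Change: 172.7 − 163.2 = 9.464 K.

9.46 K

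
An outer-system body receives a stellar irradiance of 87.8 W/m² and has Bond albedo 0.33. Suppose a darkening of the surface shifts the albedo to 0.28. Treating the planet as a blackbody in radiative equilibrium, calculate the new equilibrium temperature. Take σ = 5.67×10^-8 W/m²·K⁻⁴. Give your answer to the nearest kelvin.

129 kelvin

New equilibrium: T₂ = [(1−0.28)·87.80/(4σ)]^(1/4) = 129.2 K.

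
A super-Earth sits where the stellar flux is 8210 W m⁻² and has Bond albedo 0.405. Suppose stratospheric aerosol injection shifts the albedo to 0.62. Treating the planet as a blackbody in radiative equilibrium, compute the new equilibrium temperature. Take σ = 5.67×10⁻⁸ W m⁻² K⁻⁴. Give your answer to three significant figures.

New equilibrium: T₂ = [(1−0.62)·8210/(4σ)]^(1/4) = 342.5 K.

342 K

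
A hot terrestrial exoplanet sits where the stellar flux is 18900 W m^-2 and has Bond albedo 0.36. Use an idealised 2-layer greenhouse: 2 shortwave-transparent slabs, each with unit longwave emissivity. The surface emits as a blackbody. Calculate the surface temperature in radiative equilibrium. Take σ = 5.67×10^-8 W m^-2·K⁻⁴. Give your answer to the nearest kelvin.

OLR = S(1−α)/4 = 3024 W m^-2; the top layer radiates at T_e = 480.6 K.
With N = 2 opaque layers, T_s = (N+1)^(1/4)·T_e = 3^(1/4)·480.6 = 632.5 K.

632 K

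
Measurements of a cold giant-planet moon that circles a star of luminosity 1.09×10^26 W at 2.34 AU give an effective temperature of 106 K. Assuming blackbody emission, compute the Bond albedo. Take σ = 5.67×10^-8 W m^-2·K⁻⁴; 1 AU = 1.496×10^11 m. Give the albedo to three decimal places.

Orbital distance: d = 2.34 AU = 3.501×10^11 m.
Flux at the orbit: S = L/(4πd²) = 1.09×10^26/(4π·(3.50×10^11)²) = 70.78 W m^-2.
From σT⁴ = S(1−α)/4 we invert for α: 1−α = 4σT⁴/S.
4σT⁴ = 4·5.67×10⁻⁸·(106)⁴ = 28.63 W m^-2.
Hence α = 1 − 28.63/70.78 = 0.5955.

0.595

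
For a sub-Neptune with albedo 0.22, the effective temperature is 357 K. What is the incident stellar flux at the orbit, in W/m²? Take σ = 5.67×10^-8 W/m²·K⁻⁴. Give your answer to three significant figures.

4720 W/m²

From S(1−α)/4 = σT⁴: S = 4σT⁴/(1−α).
The emitted flux is σT⁴ = 921.0 W/m².
So S = 4×921.0/(1−0.22) = 4723 W/m².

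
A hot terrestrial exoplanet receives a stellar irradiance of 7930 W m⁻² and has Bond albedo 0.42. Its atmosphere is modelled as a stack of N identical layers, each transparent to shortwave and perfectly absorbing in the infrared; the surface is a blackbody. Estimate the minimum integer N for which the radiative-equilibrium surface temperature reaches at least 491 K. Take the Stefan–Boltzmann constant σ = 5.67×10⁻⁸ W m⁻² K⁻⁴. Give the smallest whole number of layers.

The effective emission temperature is T_e = [S(1−α)/(4σ)]^¼ = 377.4 K.
Need (N+1)T_e⁴ ≥ T_s⁴, i.e. N+1 ≥ (491/377.4)⁴ = 2.866.
Rounding up, N = 2.

2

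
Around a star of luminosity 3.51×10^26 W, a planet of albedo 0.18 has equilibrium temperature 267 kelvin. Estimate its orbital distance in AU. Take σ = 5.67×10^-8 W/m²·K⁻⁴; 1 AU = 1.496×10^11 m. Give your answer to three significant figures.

Required flux: S = 4σT⁴/(1−α) = 1406 W/m².
Then d = [L/(4πS)]^(1/2) = 1.410×10^11 m, i.e. 0.9423 AU.

0.942 AU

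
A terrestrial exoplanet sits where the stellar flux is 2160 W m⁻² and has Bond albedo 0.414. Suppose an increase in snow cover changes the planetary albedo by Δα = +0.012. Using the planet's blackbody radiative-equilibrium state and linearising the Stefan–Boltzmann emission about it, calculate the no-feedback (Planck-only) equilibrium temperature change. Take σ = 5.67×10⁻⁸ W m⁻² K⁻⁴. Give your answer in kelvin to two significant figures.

-1.4 K

Reference equilibrium: T_e = [S(1−α)/(4σ)]^(1/4) = 273.3 K.
TOA radiative forcing: ΔF = −S·Δα/4 = −2160·(+0.012)/4 = -6.480 W m⁻².
The Planck feedback parameter is 4σT_e³ = 4.631 W m⁻²/K.
So ΔT₀ = -6.480/4.631 = -1.40 K.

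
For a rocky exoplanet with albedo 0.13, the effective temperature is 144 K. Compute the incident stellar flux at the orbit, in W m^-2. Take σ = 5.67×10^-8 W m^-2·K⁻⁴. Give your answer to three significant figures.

From S(1−α)/4 = σT⁴: S = 4σT⁴/(1−α).
σT⁴ = 5.67×10⁻⁸·(144)⁴ = 24.38 W m^-2.
S = 4·24.38/0.87 = 112.1 W m^-2.

112 W m^-2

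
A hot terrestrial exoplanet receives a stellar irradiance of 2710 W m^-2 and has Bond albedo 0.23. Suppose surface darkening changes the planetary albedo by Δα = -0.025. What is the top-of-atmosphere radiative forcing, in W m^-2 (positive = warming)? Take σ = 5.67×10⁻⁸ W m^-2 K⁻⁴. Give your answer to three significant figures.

16.9 W m^-2

TOA radiative forcing: ΔF = −S·Δα/4 = −2710·(-0.025)/4 = 16.94 W m^-2.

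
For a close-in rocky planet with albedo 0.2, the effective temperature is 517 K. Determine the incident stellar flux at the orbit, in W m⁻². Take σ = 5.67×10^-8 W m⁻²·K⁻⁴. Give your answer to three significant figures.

20300 W m⁻²

From S(1−α)/4 = σT⁴: S = 4σT⁴/(1−α).
The emitted flux is σT⁴ = 4051 W m⁻².
So S = 4×4051/(1−0.2) = 20250 W m⁻².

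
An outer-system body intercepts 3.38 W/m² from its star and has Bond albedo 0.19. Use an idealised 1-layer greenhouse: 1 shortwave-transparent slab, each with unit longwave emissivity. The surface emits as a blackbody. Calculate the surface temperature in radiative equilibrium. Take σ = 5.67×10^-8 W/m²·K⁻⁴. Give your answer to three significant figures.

70.1 K

Top-of-atmosphere balance: σT_e⁴ = S(1−α)/4 = 0.6845 W/m² → T_e = 58.94 K.
Layer-by-layer balance gives σT_s⁴ = (N+1)σT_e⁴, so T_s = 2^¼·58.94 = 70.10 K.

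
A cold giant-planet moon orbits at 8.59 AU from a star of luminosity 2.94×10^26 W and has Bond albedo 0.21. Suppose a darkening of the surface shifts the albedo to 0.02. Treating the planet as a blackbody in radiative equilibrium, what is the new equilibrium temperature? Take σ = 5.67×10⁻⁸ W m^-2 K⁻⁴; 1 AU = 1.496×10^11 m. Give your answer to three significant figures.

88.5 K

d = 8.59 × 1.496×10^11 m = 1.285×10^12 m.
S = L/(4πd²) = 14.17 W m^-2.
New equilibrium: T₂ = [(1−0.02)·14.17/(4σ)]^(1/4) = 88.45 K.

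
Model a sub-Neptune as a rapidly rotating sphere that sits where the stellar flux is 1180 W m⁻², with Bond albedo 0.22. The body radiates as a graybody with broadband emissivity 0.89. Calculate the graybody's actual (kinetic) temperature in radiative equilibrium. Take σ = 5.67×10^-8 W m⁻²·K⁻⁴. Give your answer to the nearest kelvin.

The planet absorbs (1−α)S over its disc πR² and re-emits over 4πR², so the mean absorbed flux is (1−0.22)·1180/4 = 230.1 W m⁻².
Equating to εσT⁴ with ε = 0.89: T = (230.1/0.89σ)^(1/4) = 259.9 K.

260 K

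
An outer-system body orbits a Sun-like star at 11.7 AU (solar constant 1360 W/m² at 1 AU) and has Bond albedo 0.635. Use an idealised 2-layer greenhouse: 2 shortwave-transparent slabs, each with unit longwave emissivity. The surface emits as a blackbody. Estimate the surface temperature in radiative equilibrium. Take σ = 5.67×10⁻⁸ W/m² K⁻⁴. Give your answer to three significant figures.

By the inverse-square law, S = 1360/11.7² = 9.935 W/m².
Top-of-atmosphere balance: σT_e⁴ = S(1−α)/4 = 0.9066 W/m² → T_e = 63.23 K.
Layer-by-layer balance gives σT_s⁴ = (N+1)σT_e⁴, so T_s = 3^¼·63.23 = 83.22 K.

83.2 K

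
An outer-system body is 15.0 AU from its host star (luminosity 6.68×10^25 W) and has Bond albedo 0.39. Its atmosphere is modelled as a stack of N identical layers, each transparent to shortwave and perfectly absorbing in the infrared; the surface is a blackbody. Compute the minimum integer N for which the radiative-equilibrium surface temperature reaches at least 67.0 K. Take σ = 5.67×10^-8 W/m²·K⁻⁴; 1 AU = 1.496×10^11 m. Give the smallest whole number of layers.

d = 15.0 × 1.496×10^11 m = 2.244×10^12 m.
Flux at the orbit: S = L/(4πd²) = 6.68×10^25/(4π·(2.24×10^12)²) = 1.056 W/m².
Top-of-atmosphere balance: σT_e⁴ = S(1−α)/4 = 0.1610 W/m² → T_e = 41.05 K.
Since T_s⁴ = (N+1)T_e⁴, we need N ≥ (T_s/T_e)⁴ − 1 = 6.097.
The minimum whole number is N = 7.

7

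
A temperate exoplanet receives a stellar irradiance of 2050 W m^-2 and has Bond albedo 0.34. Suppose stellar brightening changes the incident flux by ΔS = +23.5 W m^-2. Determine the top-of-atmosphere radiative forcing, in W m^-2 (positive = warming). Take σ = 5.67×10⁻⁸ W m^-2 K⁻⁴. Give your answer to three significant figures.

ΔF = Δ[S(1−α)]/4 = (1−0.34)·+23.5/4 = 3.877 W m^-2.

3.88 W m^-2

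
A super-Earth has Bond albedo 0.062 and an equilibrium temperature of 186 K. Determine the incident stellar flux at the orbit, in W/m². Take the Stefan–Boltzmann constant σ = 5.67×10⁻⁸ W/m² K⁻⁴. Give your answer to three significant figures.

From S(1−α)/4 = σT⁴: S = 4σT⁴/(1−α).
The emitted flux is σT⁴ = 67.86 W/m².
So S = 4×67.86/(1−0.062) = 289.4 W/m².

289 W/m²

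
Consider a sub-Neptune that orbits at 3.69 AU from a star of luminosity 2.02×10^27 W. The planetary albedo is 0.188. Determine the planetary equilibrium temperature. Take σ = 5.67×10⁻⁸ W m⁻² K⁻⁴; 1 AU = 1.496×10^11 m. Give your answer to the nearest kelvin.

208 kelvin

d = 3.69 × 1.496×10^11 m = 5.520×10^11 m.
S = L/(4πd²) = 527.5 W m⁻².
Averaging over the sphere, the absorbed flux is S(1−α)/4 = 107.1 W m⁻².
Set σT⁴ = 107.1 → T = (107.1/σ)^(1/4) = 208.5 K.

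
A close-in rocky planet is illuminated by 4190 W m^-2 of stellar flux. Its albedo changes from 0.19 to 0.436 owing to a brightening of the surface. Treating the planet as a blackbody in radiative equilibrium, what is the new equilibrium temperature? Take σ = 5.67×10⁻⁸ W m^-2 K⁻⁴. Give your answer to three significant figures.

319 K

New equilibrium: T₂ = [(1−0.436)·4190/(4σ)]^(1/4) = 319.5 K.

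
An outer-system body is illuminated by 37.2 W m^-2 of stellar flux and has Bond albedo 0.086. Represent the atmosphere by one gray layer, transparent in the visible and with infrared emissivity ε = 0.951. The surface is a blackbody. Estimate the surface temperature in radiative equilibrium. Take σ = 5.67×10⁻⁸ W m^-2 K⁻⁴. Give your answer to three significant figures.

130 kelvin

Effective emission temperature (TOA balance): σT_e⁴ = S(1−α)/4 = 8.500 W m^-2 → T_e = 110.7 K.
Surface balance with a leaky layer gives σT_s⁴ = σT_e⁴·2/(2−ε), so T_s = T_e·[2/(2−0.951)]^(1/4) = 130.0 K.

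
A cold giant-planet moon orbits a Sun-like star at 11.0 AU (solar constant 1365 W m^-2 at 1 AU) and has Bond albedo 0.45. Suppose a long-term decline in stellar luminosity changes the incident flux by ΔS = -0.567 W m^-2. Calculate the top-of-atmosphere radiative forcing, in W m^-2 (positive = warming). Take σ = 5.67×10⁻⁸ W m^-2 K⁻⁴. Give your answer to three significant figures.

-0.0780 W m^-2

By the inverse-square law, S = 1365/11.0² = 11.28 W m^-2.
TOA radiative forcing: ΔF = (1−α)ΔS/4 = 0.55·(-0.567)/4 = -0.07796 W m^-2.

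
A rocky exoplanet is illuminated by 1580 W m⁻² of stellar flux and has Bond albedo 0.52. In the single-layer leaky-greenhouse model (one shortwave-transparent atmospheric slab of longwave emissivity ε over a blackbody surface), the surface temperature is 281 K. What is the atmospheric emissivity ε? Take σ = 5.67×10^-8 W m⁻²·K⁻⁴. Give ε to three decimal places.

First, T_e = [1580·(1−0.52)/(4σ)]^(1/4) = 240.5 K.
T_s⁴ = T_e⁴·2/(2−ε) → ε = 2 − 2(T_e/T_s)⁴ = 2 − 2·(240.5/281)⁴ = 0.9273.

0.927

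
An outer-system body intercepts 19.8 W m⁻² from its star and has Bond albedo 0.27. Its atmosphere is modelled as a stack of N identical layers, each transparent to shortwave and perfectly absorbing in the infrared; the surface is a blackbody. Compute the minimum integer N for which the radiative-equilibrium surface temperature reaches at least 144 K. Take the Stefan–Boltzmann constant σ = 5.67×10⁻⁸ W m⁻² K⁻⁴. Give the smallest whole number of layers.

Top-of-atmosphere balance: σT_e⁴ = S(1−α)/4 = 3.614 W m⁻² → T_e = 89.35 K.
T_s = (N+1)^(1/4)·T_e ≥ 144 K requires N+1 ≥ (T_s/T_e)⁴ = (144/89.35)⁴ = 6.747.
So N ≥ 5.747; the smallest integer is N = 6.

6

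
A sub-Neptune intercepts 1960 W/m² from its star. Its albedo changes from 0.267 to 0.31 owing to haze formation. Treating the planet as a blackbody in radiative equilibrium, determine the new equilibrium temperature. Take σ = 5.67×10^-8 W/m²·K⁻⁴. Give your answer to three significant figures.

278 K

With the new albedo, S(1−α₂)/4 = 338.1 W/m², so T₂ = 277.9 K.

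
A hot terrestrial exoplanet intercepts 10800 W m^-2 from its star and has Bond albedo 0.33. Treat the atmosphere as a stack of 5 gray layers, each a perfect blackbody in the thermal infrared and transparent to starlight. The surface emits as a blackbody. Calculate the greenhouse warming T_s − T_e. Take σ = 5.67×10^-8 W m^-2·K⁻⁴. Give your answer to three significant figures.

The effective emission temperature is T_e = [S(1−α)/(4σ)]^¼ = 422.6 K.
Surface: T_s = (6)^¼·T_e = 661.5 K.
So the greenhouse effect raises the surface by 661.5 − 422.6 = 238.8 K.

239 kelvin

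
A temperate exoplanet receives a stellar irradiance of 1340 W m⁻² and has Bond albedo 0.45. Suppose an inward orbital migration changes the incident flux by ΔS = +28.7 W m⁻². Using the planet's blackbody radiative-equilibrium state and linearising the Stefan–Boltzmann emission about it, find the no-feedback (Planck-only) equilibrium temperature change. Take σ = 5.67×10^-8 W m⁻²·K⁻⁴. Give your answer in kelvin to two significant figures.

1.3 kelvin

The baseline emission temperature is T_e = 238.8 K.
ΔF = Δ[S(1−α)]/4 = (1−0.45)·+28.7/4 = 3.946 W m⁻².
Linearising σT⁴ gives d(σT⁴)/dT = 4σT_e³ = 3.087 W m⁻² per K.
Hence the no-feedback warming is ΔF/(4σT_e³) = 1.28 K.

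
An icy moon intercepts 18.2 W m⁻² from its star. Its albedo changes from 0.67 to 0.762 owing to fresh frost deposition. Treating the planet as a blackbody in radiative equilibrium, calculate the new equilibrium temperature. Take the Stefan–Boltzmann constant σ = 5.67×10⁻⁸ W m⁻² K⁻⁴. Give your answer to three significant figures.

T₂ = [S(1−α₂)/(4σ)]^(1/4) = [18.20·0.238/(4σ)]^(1/4) = 66.11 K.

66.1 K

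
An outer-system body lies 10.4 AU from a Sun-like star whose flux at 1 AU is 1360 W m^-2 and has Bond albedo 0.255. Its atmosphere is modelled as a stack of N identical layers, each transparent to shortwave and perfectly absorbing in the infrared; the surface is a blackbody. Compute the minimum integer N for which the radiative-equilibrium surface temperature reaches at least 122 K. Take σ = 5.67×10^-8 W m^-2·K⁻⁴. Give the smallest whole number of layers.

5

By the inverse-square law, S = 1360/10.4² = 12.57 W m^-2.
Top-of-atmosphere balance: σT_e⁴ = S(1−α)/4 = 2.342 W m^-2 → T_e = 80.17 K.
T_s = (N+1)^(1/4)·T_e ≥ 122 K requires N+1 ≥ (T_s/T_e)⁴ = (122/80.17)⁴ = 5.364.
So N ≥ 4.364; the smallest integer is N = 5.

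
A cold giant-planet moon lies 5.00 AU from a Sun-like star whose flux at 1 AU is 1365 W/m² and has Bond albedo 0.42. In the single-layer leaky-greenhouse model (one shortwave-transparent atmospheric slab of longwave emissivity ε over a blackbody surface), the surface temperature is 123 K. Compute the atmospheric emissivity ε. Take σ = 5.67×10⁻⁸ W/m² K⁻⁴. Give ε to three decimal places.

0.780

By the inverse-square law, S = 1365/5.00² = 54.60 W/m².
TOA balance gives T_e = 108.7 K.
Inverting T_s⁴ = 2T_e⁴/(2−ε): (T_e/T_s)⁴ = 0.6100, so ε = 2(1 − 0.6100) = 0.7799.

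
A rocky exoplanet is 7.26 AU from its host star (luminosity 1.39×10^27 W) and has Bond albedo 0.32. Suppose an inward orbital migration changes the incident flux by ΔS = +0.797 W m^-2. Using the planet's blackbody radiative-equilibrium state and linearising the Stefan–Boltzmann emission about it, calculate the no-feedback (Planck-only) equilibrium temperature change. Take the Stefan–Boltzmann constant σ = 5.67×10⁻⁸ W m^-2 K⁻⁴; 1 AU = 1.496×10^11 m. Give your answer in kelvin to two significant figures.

0.28 kelvin

Orbital distance: d = 7.26 AU = 1.086×10^12 m.
Spreading L over a sphere of radius d: S = 1.39×10^27/(4π·1.09×10^12²) = 93.77 W m^-2.
Reference equilibrium: T_e = [S(1−α)/(4σ)]^(1/4) = 129.5 K.
ΔF = Δ[S(1−α)]/4 = (1−0.32)·+0.797/4 = 0.1355 W m^-2.
Linearising σT⁴ gives d(σT⁴)/dT = 4σT_e³ = 0.4924 W m^-2 per K.
Hence the no-feedback warming is ΔF/(4σT_e³) = 0.275 K.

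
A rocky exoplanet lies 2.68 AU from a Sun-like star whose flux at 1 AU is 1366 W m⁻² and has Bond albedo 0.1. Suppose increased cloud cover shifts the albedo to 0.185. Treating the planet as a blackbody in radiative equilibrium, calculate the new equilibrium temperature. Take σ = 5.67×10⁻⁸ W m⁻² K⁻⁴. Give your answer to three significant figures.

Irradiance scales as 1/d², so S = 1366 W m⁻² × (1/2.68)² = 190.2 W m⁻².
With the new albedo, S(1−α₂)/4 = 38.75 W m⁻², so T₂ = 161.7 K.

162 kelvin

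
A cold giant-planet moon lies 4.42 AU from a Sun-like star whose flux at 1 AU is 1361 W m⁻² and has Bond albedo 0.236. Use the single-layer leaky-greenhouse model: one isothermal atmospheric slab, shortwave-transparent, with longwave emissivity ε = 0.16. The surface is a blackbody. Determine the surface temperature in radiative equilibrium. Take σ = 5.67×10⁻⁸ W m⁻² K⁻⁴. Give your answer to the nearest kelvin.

By the inverse-square law, S = 1361/4.42² = 69.66 W m⁻².
Effective emission temperature (TOA balance): σT_e⁴ = S(1−α)/4 = 13.31 W m⁻² → T_e = 123.8 K.
For a single slab of emissivity ε, T_s⁴ = 2T_e⁴/(2−ε); thus T_s = 123.8·(1.087)^(1/4) = 126.4 K.

126 kelvin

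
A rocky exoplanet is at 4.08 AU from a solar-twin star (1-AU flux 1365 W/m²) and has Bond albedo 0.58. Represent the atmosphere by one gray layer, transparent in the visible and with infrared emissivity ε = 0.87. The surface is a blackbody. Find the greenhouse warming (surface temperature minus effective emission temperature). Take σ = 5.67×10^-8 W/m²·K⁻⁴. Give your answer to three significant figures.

17.0 K

By the inverse-square law, S = 1365/4.08² = 82.00 W/m².
Effective emission temperature (TOA balance): σT_e⁴ = S(1−α)/4 = 8.610 W/m² → T_e = 111.0 K.
Surface balance with a leaky layer gives σT_s⁴ = σT_e⁴·2/(2−ε), so T_s = T_e·[2/(2−0.87)]^(1/4) = 128.0 K.
T_s − T_e = 128.0 − 111.0 = 17.03 K.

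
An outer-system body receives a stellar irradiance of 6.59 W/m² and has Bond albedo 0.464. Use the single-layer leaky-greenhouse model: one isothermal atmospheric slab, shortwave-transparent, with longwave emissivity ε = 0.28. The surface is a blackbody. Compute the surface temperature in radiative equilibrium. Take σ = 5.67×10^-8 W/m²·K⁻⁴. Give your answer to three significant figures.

At the top of the atmosphere, σT_e⁴ = S(1−α)/4 = 0.8831 W/m², giving T_e = 62.82 K.
The surface balance (absorbed SW + ε·downward IR = σT_s⁴) with T_a⁴ = T_s⁴/2 reduces to T_s = T_e·[2/(2−ε)]^¼ = 65.23 K.

65.2 K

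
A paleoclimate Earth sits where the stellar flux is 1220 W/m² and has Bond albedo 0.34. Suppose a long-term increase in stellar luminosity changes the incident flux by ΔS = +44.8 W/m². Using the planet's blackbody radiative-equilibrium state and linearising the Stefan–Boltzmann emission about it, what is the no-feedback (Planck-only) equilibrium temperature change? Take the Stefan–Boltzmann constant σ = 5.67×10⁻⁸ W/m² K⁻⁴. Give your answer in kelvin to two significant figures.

The baseline emission temperature is T_e = 244.1 K.
Only a fraction (1−α) is absorbed and it's spread over 4πR², so ΔF = (1−α)ΔS/4 = 7.392 W/m².
Planck response: λ_P = 4σT_e³ = 4·5.67×10⁻⁸·(244.1)³ = 3.299 W/m²/K.
ΔT₀ = ΔF/λ_P = 7.392/3.299 = 2.24 K.

2.2 kelvin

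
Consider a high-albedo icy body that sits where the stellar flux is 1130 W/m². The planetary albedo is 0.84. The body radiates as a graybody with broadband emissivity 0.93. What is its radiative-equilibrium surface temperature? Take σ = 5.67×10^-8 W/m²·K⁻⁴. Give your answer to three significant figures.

171 kelvin

Averaging over the sphere, the absorbed flux is S(1−α)/4 = 45.20 W/m².
Equating to εσT⁴ with ε = 0.93: T = (45.20/0.93σ)^(1/4) = 171.1 K.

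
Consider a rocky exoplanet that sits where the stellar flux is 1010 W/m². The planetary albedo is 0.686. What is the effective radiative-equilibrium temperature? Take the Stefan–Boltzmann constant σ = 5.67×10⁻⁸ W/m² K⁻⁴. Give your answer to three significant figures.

Averaging over the sphere, the absorbed flux is S(1−α)/4 = 79.28 W/m².
Set σT⁴ = 79.28 → T = (79.28/σ)^(1/4) = 193.4 K.

193 K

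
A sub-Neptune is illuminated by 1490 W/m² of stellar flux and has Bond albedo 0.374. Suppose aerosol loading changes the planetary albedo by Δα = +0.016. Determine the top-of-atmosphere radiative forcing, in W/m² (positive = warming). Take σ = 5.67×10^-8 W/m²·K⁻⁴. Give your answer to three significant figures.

-5.96 W/m²

The change in absorbed flux is Δ[S(1−α)/4] = −SΔα/4 = -5.960 W/m².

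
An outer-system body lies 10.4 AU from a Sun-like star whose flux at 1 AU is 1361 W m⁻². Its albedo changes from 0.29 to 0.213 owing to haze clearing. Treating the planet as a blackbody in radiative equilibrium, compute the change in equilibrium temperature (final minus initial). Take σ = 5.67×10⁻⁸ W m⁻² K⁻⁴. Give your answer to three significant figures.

2.07 kelvin

Irradiance scales as 1/d², so S = 1361 W m⁻² × (1/10.4)² = 12.58 W m⁻².
Before: T₁ = [12.58·0.71/(4σ)]^(1/4) = 79.22 K.
After:  T₂ = [12.58·0.787/(4σ)]^(1/4) = 81.29 K.
ΔT = T₂ − T₁ = 2.066 K.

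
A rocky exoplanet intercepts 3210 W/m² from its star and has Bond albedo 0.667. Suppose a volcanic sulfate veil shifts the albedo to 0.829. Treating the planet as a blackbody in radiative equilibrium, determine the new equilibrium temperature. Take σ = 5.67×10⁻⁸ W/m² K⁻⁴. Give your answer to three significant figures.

New equilibrium: T₂ = [(1−0.829)·3210/(4σ)]^(1/4) = 221.8 K.

222 K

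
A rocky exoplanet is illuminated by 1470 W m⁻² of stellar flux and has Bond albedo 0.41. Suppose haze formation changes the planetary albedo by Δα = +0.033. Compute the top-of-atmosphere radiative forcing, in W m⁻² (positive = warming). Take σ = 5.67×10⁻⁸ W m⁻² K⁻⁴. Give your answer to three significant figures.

The change in absorbed flux is Δ[S(1−α)/4] = −SΔα/4 = -12.13 W m⁻².

-12.1 W m⁻²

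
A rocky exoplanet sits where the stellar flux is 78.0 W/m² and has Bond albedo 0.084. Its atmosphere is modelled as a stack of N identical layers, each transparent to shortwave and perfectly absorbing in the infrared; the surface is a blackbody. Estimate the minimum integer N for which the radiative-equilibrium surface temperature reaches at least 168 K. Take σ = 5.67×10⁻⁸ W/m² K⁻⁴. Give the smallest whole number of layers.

OLR = S(1−α)/4 = 17.86 W/m²; the top layer radiates at T_e = 133.2 K.
T_s = (N+1)^(1/4)·T_e ≥ 168 K requires N+1 ≥ (T_s/T_e)⁴ = (168/133.2)⁴ = 2.529.
So N ≥ 1.529; the smallest integer is N = 2.

2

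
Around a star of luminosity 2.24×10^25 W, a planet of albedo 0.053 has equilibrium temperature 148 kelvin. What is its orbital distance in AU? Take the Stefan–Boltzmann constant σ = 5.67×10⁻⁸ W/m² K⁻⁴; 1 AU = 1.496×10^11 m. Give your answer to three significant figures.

The flux needed for this T is 4σT⁴/(1−0.053) = 114.9 W/m².
S = L/(4πd²) → d = √(L/4πS) = √(2.24×10^25/(4π·114.9)) = 1.246×10^11 m = 0.8326 AU.

0.833 AU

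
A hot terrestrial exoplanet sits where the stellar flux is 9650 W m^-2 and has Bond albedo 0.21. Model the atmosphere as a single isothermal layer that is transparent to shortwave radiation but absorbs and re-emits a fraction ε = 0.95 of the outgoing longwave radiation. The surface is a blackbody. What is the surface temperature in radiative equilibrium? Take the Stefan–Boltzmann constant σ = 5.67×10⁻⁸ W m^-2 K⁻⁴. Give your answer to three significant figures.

503 K

Effective emission temperature (TOA balance): σT_e⁴ = S(1−α)/4 = 1906 W m^-2 → T_e = 428.2 K.
For a single slab of emissivity ε, T_s⁴ = 2T_e⁴/(2−ε); thus T_s = 428.2·(1.905)^(1/4) = 503.0 K.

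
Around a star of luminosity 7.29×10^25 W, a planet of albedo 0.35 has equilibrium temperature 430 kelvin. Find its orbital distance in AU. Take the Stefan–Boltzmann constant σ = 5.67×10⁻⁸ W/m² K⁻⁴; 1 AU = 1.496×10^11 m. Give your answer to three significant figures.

0.147 AU

Energy balance gives S = 4σT⁴/(1−α) = 11930 W/m².
Then d = [L/(4πS)]^(1/2) = 2.205×10^10 m, i.e. 0.1474 AU.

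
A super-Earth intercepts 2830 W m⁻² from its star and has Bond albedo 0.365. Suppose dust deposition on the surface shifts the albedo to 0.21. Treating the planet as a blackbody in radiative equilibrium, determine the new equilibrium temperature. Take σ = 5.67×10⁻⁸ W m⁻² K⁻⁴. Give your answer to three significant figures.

315 kelvin

New equilibrium: T₂ = [(1−0.21)·2830/(4σ)]^(1/4) = 315.1 K.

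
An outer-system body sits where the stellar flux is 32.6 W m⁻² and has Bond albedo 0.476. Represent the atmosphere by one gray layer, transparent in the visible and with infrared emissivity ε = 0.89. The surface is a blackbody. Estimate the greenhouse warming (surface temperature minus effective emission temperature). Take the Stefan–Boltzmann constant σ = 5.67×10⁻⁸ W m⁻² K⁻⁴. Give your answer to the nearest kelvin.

15 kelvin

At the top of the atmosphere, σT_e⁴ = S(1−α)/4 = 4.271 W m⁻², giving T_e = 93.16 K.
Surface balance with a leaky layer gives σT_s⁴ = σT_e⁴·2/(2−ε), so T_s = T_e·[2/(2−0.89)]^(1/4) = 107.9 K.
T_s − T_e = 107.9 − 93.16 = 14.77 K.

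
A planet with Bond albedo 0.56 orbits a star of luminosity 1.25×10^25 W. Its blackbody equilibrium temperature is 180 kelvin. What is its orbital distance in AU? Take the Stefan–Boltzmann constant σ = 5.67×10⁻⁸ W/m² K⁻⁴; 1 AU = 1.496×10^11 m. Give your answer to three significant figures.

The flux needed for this T is 4σT⁴/(1−0.56) = 541.1 W/m².
From L = 4πd²S, d = √(1.25×10^25/(4π·541.1)) = 4.288×10^10 m = 0.2866 AU.

0.287 AU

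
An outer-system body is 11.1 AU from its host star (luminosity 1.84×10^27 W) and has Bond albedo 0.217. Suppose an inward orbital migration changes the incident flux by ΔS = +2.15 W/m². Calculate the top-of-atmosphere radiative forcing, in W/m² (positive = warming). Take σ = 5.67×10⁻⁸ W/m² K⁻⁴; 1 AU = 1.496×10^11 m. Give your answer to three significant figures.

d = 11.1 × 1.496×10^11 m = 1.661×10^12 m.
Flux at the orbit: S = L/(4πd²) = 1.84×10^27/(4π·(1.66×10^12)²) = 53.10 W/m².
TOA radiative forcing: ΔF = (1−α)ΔS/4 = 0.783·(+2.15)/4 = 0.4209 W/m².

0.421 W/m²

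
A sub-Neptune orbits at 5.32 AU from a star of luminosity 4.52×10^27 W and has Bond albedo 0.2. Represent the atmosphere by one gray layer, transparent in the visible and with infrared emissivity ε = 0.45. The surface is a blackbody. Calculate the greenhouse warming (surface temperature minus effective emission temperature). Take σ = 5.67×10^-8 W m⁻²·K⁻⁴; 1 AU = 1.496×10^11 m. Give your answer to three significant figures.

Orbital distance: d = 5.32 AU = 7.959×10^11 m.
Spreading L over a sphere of radius d: S = 4.52×10^27/(4π·7.96×10^11²) = 567.9 W m⁻².
At the top of the atmosphere, σT_e⁴ = S(1−α)/4 = 113.6 W m⁻², giving T_e = 211.6 K.
The surface balance (absorbed SW + ε·downward IR = σT_s⁴) with T_a⁴ = T_s⁴/2 reduces to T_s = T_e·[2/(2−ε)]^¼ = 225.5 K.
The atmosphere warms the surface by 13.92 K.

13.9 kelvin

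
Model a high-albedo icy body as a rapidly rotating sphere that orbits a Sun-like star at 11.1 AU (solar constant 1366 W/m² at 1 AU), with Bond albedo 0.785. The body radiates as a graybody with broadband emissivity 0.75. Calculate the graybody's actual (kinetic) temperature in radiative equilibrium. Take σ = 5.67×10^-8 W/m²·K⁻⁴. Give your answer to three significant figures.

61.2 K

Irradiance scales as 1/d², so S = 1366 W/m² × (1/11.1)² = 11.09 W/m².
Averaging over the sphere, the absorbed flux is S(1−α)/4 = 0.5959 W/m².
Radiative balance εσT⁴ = 0.5959 gives T = [0.5959/(0.75·σ)]^(1/4) = 61.18 K.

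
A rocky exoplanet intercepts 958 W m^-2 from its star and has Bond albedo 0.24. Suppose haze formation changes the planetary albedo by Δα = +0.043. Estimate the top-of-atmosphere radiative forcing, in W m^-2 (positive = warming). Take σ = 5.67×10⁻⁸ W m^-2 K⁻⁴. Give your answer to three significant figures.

-10.3 W m^-2

The change in absorbed flux is Δ[S(1−α)/4] = −SΔα/4 = -10.30 W m^-2.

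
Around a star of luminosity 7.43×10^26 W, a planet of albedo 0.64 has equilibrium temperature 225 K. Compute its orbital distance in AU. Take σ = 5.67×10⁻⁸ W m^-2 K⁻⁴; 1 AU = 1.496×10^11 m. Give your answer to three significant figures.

1.28 AU

The flux needed for this T is 4σT⁴/(1−0.64) = 1615 W m^-2.
S = L/(4πd²) → d = √(L/4πS) = √(7.43×10^26/(4π·1615)) = 1.914×10^11 m = 1.279 AU.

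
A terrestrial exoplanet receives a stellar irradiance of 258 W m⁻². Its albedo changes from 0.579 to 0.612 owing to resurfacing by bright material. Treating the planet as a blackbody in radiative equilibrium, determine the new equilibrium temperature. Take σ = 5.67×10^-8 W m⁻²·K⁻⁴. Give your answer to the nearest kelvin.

New equilibrium: T₂ = [(1−0.612)·258.0/(4σ)]^(1/4) = 144.9 K.

145 kelvin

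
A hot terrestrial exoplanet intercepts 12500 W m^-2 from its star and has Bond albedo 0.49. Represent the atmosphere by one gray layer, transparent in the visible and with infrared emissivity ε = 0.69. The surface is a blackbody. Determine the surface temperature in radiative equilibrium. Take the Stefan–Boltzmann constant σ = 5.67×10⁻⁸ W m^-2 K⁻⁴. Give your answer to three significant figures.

Effective emission temperature (TOA balance): σT_e⁴ = S(1−α)/4 = 1594 W m^-2 → T_e = 409.5 K.
The surface balance (absorbed SW + ε·downward IR = σT_s⁴) with T_a⁴ = T_s⁴/2 reduces to T_s = T_e·[2/(2−ε)]^¼ = 455.1 K.

455 K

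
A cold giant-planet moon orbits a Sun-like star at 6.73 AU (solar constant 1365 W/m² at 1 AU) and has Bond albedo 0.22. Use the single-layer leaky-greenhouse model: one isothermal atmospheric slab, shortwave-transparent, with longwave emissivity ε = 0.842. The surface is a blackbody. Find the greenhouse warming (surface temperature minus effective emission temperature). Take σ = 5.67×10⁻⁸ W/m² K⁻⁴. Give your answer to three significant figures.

14.8 K

Irradiance scales as 1/d², so S = 1365 W/m² × (1/6.73)² = 30.14 W/m².
At the top of the atmosphere, σT_e⁴ = S(1−α)/4 = 5.877 W/m², giving T_e = 100.9 K.
Surface balance with a leaky layer gives σT_s⁴ = σT_e⁴·2/(2−ε), so T_s = T_e·[2/(2−0.842)]^(1/4) = 115.7 K.
The atmosphere warms the surface by 14.77 K.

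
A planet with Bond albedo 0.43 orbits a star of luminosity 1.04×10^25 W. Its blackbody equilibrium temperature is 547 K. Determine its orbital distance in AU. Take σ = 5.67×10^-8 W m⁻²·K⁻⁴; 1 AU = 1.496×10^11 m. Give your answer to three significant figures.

Required flux: S = 4σT⁴/(1−α) = 35620 W m⁻².
Then d = [L/(4πS)]^(1/2) = 4.820×10^9 m, i.e. 0.03222 AU.

0.0322 AU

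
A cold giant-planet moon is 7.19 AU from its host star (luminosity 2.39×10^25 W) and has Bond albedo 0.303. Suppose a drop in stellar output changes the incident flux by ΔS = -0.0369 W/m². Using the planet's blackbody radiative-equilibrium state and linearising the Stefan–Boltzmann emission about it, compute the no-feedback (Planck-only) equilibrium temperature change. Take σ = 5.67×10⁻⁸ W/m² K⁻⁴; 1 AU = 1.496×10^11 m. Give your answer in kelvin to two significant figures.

Orbital distance: d = 7.19 AU = 1.076×10^12 m.
Spreading L over a sphere of radius d: S = 2.39×10^25/(4π·1.08×10^12²) = 1.644 W/m².
Unperturbed T_e = [1.644·(1−0.303)/(4σ)]^¼ = 47.41 K.
Only a fraction (1−α) is absorbed and it's spread over 4πR², so ΔF = (1−α)ΔS/4 = -0.006430 W/m².
Planck response: λ_P = 4σT_e³ = 4·5.67×10⁻⁸·(47.41)³ = 0.02417 W/m²/K.
So ΔT₀ = -0.006430/0.02417 = -0.266 K.

-0.27 K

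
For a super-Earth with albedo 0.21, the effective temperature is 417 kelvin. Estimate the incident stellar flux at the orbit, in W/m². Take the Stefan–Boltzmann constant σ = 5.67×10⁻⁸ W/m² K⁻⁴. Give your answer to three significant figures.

8680 W/m²

Invert the energy balance for S: S = 4σT⁴/(1−α).
The emitted flux is σT⁴ = 1714 W/m².
So S = 4×1714/(1−0.21) = 8681 W/m².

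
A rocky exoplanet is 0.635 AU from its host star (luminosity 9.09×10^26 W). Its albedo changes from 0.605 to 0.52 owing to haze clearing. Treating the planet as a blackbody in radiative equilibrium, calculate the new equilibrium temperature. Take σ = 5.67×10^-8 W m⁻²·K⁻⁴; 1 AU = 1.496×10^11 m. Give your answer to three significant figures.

361 K

Orbital distance: d = 0.635 AU = 9.500×10^10 m.
Spreading L over a sphere of radius d: S = 9.09×10^26/(4π·9.50×10^10²) = 8016 W m⁻².
New equilibrium: T₂ = [(1−0.52)·8016/(4σ)]^(1/4) = 360.9 K.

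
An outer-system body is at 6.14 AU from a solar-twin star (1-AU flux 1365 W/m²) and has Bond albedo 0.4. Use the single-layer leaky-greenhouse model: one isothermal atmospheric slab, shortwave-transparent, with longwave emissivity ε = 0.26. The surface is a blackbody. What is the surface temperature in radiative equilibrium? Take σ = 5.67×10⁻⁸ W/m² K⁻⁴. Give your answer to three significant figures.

102 K

By the inverse-square law, S = 1365/6.14² = 36.21 W/m².
Effective emission temperature (TOA balance): σT_e⁴ = S(1−α)/4 = 5.431 W/m² → T_e = 98.93 K.
The surface balance (absorbed SW + ε·downward IR = σT_s⁴) with T_a⁴ = T_s⁴/2 reduces to T_s = T_e·[2/(2−ε)]^¼ = 102.4 K.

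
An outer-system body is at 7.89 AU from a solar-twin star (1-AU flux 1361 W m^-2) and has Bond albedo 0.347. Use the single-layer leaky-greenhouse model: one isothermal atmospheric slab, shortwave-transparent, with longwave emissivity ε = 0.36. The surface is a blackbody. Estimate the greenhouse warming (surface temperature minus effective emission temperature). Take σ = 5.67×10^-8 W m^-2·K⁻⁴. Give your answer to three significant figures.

4.53 K

Irradiance scales as 1/d², so S = 1361 W m^-2 × (1/7.89)² = 21.86 W m^-2.
The planet radiates to space at T_e = [S(1−α)/(4σ)]^(1/4) = 89.07 K.
The surface balance (absorbed SW + ε·downward IR = σT_s⁴) with T_a⁴ = T_s⁴/2 reduces to T_s = T_e·[2/(2−ε)]^¼ = 93.60 K.
Greenhouse warming: T_s − T_e = 4.531 K.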